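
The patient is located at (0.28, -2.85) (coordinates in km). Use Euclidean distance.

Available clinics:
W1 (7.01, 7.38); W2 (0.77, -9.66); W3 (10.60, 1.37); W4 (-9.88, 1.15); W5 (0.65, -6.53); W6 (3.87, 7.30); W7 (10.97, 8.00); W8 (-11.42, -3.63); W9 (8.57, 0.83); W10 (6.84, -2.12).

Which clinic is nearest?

W5

Distances from (0.28, -2.85):
W1: 12.25 km
W2: 6.83 km
W3: 11.15 km
W4: 10.92 km
W5: 3.70 km
W6: 10.77 km
W7: 15.23 km
W8: 11.73 km
W9: 9.07 km
W10: 6.60 km
Minimum: W5 at 3.70 km.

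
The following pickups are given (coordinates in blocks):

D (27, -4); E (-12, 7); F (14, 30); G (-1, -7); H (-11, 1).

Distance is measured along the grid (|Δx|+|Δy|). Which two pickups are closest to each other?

E and H

Pairwise distances:
E–H: |1| + |-6| = 1 + 6 = 7 blocks
G–H: |-10| + |8| = 10 + 8 = 18 blocks
E–G: |11| + |-14| = 11 + 14 = 25 blocks
D–G: |-28| + |-3| = 28 + 3 = 31 blocks
D–H: |-38| + |5| = 38 + 5 = 43 blocks
D–F: |-13| + |34| = 13 + 34 = 47 blocks
E–F: |26| + |23| = 26 + 23 = 49 blocks
D–E: |-39| + |11| = 39 + 11 = 50 blocks
F–G: |-15| + |-37| = 15 + 37 = 52 blocks
F–H: |-25| + |-29| = 25 + 29 = 54 blocks
Closest pair: E–H at 7 blocks.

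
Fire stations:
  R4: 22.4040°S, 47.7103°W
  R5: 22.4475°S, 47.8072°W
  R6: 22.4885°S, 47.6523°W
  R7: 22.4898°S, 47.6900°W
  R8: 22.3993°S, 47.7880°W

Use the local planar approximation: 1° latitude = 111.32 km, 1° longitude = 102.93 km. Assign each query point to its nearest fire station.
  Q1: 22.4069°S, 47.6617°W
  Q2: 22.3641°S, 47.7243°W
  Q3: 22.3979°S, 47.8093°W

Q1→R4; Q2→R4; Q3→R8

Q1 at 22.4069°S, 47.6617°W:
  R4: 5.0128 km
  R5: 15.6434 km
  R6: 9.1351 km
  R7: 9.6772 km
  R8: 13.0276 km
  → nearest: R4 (5.0128 km)
Q2 at 22.3641°S, 47.7243°W:
  R4: 4.6696 km
  R5: 12.6097 km
  R6: 15.7065 km
  R7: 14.4314 km
  R8: 7.6383 km
  → nearest: R4 (4.6696 km)
Q3 at 22.3979°S, 47.8093°W:
  R4: 10.2127 km
  R5: 5.5257 km
  R6: 19.0490 km
  R7: 15.9827 km
  R8: 2.1979 km
  → nearest: R8 (2.1979 km)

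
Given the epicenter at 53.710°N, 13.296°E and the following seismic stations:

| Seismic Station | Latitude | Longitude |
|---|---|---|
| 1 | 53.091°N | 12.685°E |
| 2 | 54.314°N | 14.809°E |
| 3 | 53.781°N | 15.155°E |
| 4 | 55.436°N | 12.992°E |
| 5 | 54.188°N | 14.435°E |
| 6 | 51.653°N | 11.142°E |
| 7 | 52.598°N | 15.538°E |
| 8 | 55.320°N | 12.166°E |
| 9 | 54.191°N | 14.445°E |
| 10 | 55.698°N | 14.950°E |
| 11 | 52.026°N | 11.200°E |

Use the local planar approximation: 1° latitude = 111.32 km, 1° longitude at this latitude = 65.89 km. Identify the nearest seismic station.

1

Distances from 53.710°N, 13.296°E:
1: 79.806 km
2: 120.247 km
3: 122.744 km
4: 193.180 km
5: 91.998 km
6: 269.402 km
7: 192.734 km
8: 194.076 km
9: 92.729 km
10: 246.683 km
11: 232.842 km
Minimum: 1 at 79.806 km.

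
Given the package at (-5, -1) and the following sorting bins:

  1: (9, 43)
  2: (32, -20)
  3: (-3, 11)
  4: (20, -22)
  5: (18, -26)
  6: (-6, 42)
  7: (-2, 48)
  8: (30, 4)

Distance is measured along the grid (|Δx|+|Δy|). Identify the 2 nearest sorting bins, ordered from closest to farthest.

3, 8

Distances from (-5, -1):
1: |14| + |44| = 14 + 44 = 58
2: |37| + |-19| = 37 + 19 = 56
3: |2| + |12| = 2 + 12 = 14
4: |25| + |-21| = 25 + 21 = 46
5: |23| + |-25| = 23 + 25 = 48
6: |-1| + |43| = 1 + 43 = 44
7: |3| + |49| = 3 + 49 = 52
8: |35| + |5| = 35 + 5 = 40
Sorted: 3 (14) < 8 (40) < 6 (44) < 4 (46) < …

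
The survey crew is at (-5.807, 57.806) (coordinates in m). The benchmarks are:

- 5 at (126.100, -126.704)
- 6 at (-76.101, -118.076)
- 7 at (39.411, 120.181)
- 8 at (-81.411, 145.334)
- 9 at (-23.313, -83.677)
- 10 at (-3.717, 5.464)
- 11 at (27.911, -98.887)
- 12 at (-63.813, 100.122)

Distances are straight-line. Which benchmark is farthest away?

5

Distances from (-5.807, 57.806):
5: √((131.907)² + (-184.510)²) = √(17399.45665 + 34043.94010) = 226.811 m
6: √((-70.294)² + (-175.882)²) = √(4941.24644 + 30934.47792) = 189.409 m
7: √((45.218)² + (62.375)²) = √(2044.66752 + 3890.64062) = 77.041 m
8: √((-75.604)² + (87.528)²) = √(5715.96482 + 7661.15078) = 115.659 m
9: √((-17.506)² + (-141.483)²) = √(306.46004 + 20017.43929) = 142.562 m
10: √((2.090)² + (-52.342)²) = √(4.36810 + 2739.68496) = 52.384 m
11: √((33.718)² + (-156.693)²) = √(1136.90352 + 24552.69625) = 160.280 m
12: √((-58.006)² + (42.316)²) = √(3364.69604 + 1790.64386) = 71.801 m
Maximum: 5 at 226.811 m.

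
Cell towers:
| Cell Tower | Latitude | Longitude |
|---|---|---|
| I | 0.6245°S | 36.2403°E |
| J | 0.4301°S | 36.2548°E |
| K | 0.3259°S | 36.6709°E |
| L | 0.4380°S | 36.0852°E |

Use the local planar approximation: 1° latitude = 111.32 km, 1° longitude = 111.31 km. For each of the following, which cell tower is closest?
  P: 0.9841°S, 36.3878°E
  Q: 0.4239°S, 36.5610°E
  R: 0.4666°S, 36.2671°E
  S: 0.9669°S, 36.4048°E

P→I; Q→K; R→J; S→I

P at 0.9841°S, 36.3878°E:
  I: √((0.3596·111.32)² + (-0.1475·111.31)²) = √(1602.454701 + 269.558112) = 43.2668 km
  J: √((0.5540·111.32)² + (-0.1330·111.31)²) = √(3803.346777 + 219.165226) = 63.4233 km
  K: √((0.6582·111.32)² + (0.2831·111.31)²) = √(5368.613650 + 992.997384) = 79.7597 km
  L: √((0.5461·111.32)² + (-0.3026·111.31)²) = √(3695.649270 + 1134.504474) = 69.4993 km
  → nearest: I (43.2668 km)
Q at 0.4239°S, 36.5610°E:
  I: √((-0.2006·111.32)² + (-0.3207·111.31)²) = √(498.664271 + 1274.284162) = 42.1064 km
  J: √((-0.0062·111.32)² + (-0.3062·111.31)²) = √(0.476354 + 1161.659205) = 34.0901 km
  K: √((0.0980·111.32)² + (0.1099·111.31)²) = √(119.014136 + 149.645531) = 16.3908 km
  L: √((-0.0141·111.32)² + (-0.4758·111.31)²) = √(2.463682 + 2804.899086) = 52.9846 km
  → nearest: K (16.3908 km)
R at 0.4666°S, 36.2671°E:
  I: √((-0.1579·111.32)² + (-0.0268·111.31)²) = √(308.965975 + 8.898933) = 17.8288 km
  J: √((0.0365·111.32)² + (-0.0123·111.31)²) = √(16.509432 + 1.874470) = 4.2876 km
  K: √((0.1407·111.32)² + (0.4038·111.31)²) = √(245.320923 + 2020.230831) = 47.5978 km
  L: √((0.0286·111.32)² + (-0.1819·111.31)²) = √(10.136277 + 409.952712) = 20.4961 km
  → nearest: J (4.2876 km)
S at 0.9669°S, 36.4048°E:
  I: √((0.3424·111.32)² + (-0.1645·111.31)²) = √(1452.827017 + 335.274227) = 42.2859 km
  J: √((0.5368·111.32)² + (-0.1500·111.31)²) = √(3570.848375 + 278.773112) = 62.0453 km
  K: √((0.6410·111.32)² + (0.2661·111.31)²) = √(5091.695861 + 877.320171) = 77.2594 km
  L: √((0.5289·111.32)² + (-0.3196·111.31)²) = √(3466.518557 + 1265.557573) = 68.7901 km
  → nearest: I (42.2859 km)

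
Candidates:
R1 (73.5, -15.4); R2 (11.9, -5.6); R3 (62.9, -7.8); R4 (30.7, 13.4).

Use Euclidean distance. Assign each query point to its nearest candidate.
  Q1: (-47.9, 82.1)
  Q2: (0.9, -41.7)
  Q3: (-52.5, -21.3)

Q1 at (-47.9, 82.1):
  R1: 155.7
  R2: 106.1
  R3: 142.7
  R4: 104.4
  → nearest: R4 (104.4)
Q2 at (0.9, -41.7):
  R1: 77.2
  R2: 37.7
  R3: 70.7
  R4: 62.6
  → nearest: R2 (37.7)
Q3 at (-52.5, -21.3):
  R1: 126.1
  R2: 66.3
  R3: 116.2
  R4: 90.1
  → nearest: R2 (66.3)

Q1→R4; Q2→R2; Q3→R2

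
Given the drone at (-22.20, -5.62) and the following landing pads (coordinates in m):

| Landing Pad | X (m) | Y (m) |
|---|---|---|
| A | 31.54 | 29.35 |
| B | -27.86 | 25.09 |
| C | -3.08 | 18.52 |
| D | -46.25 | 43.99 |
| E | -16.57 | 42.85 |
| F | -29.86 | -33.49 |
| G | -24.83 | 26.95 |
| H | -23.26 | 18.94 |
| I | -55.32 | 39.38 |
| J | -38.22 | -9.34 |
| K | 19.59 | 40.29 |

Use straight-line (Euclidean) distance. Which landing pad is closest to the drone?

J

Distances from (-22.20, -5.62):
A: √((53.74)² + (34.97)²) = √(2887.9876 + 1222.9009) = 64.12 m
B: √((-5.66)² + (30.71)²) = √(32.0356 + 943.1041) = 31.23 m
C: √((19.12)² + (24.14)²) = √(365.5744 + 582.7396) = 30.79 m
D: √((-24.05)² + (49.61)²) = √(578.4025 + 2461.1521) = 55.13 m
E: √((5.63)² + (48.47)²) = √(31.6969 + 2349.3409) = 48.80 m
F: √((-7.66)² + (-27.87)²) = √(58.6756 + 776.7369) = 28.90 m
G: √((-2.63)² + (32.57)²) = √(6.9169 + 1060.8049) = 32.68 m
H: √((-1.06)² + (24.56)²) = √(1.1236 + 603.1936) = 24.58 m
I: √((-33.12)² + (45.00)²) = √(1096.9344 + 2025.0000) = 55.87 m
J: √((-16.02)² + (-3.72)²) = √(256.6404 + 13.8384) = 16.45 m
K: √((41.79)² + (45.91)²) = √(1746.4041 + 2107.7281) = 62.08 m
Minimum: J at 16.45 m.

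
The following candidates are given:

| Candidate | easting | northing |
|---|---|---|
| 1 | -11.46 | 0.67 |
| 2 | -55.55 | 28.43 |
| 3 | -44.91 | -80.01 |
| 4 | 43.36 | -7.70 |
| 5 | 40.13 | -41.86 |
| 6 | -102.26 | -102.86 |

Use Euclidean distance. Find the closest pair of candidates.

4 and 5

Pairwise distances:
1–2: 52.10
1–3: 87.34
1–4: 55.46
1–5: 66.86
1–6: 137.71
2–3: 108.96
2–4: 105.30
2–5: 118.72
2–6: 139.35
3–4: 114.11
3–5: 93.21
3–6: 61.73
4–5: 34.31
4–6: 173.96
5–6: 154.91
Closest pair: 4–5 at 34.31.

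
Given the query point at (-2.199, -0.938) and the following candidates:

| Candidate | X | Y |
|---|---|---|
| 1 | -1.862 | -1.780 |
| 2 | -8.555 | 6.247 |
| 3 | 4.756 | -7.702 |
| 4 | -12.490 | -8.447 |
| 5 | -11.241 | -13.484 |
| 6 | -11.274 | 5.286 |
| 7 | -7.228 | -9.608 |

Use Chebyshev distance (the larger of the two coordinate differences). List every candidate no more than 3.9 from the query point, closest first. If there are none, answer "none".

1

Distances from (-2.199, -0.938):
1: 0.842
2: 7.185
3: 6.955
4: 10.291
5: 12.546
6: 9.075
7: 8.670
Threshold 3.9: 1 (0.842) is within range.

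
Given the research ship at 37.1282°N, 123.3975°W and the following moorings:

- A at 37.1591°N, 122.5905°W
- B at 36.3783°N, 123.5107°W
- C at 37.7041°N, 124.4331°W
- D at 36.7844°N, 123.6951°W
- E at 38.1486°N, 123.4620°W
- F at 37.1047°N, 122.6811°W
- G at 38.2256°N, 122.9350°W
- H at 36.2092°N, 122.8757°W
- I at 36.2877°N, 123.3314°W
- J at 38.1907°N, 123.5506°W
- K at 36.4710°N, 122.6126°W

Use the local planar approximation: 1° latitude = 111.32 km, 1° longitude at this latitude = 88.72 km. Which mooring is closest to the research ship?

Distances from 37.1282°N, 123.3975°W:
A: 71.6796 km
B: 84.0808 km
C: 112.0341 km
D: 46.4957 km
E: 113.7350 km
F: 63.6128 km
G: 128.8697 km
H: 112.2901 km
I: 93.7481 km
J: 119.0549 km
K: 101.0026 km
Minimum: D at 46.4957 km.

D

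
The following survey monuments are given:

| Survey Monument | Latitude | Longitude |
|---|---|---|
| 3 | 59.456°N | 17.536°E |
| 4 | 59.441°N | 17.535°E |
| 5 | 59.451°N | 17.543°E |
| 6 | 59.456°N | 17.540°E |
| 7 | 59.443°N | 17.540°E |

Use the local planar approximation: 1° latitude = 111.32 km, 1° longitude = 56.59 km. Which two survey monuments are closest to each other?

3 and 6

Pairwise distances:
3–6: 0.226 km
4–7: 0.360 km
5–6: 0.582 km
3–5: 0.683 km
5–7: 0.907 km
4–5: 1.202 km
6–7: 1.447 km
3–7: 1.465 km
3–4: 1.671 km
4–6: 1.694 km
Closest pair: 3–6 at 0.226 km.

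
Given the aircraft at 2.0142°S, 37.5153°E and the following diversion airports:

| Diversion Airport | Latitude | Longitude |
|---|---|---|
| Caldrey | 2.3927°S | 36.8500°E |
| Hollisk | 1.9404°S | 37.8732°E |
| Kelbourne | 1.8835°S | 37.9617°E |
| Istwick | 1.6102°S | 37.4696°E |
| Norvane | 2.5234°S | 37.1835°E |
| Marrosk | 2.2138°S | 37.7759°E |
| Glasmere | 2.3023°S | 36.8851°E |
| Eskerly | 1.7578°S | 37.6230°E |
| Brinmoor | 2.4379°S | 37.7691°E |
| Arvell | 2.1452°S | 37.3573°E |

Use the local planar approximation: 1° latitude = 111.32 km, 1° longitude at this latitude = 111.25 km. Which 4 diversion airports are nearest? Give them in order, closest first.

Distances from 2.0142°S, 37.5153°E:
Caldrey: 85.1674 km
Hollisk: 40.6551 km
Kelbourne: 51.7494 km
Istwick: 45.2597 km
Norvane: 67.6435 km
Marrosk: 36.5271 km
Glasmere: 77.0970 km
Eskerly: 30.9553 km
Brinmoor: 54.9717 km
Arvell: 22.8392 km
Sorted: Arvell (22.8392 km) < Eskerly (30.9553 km) < Marrosk (36.5271 km) < Hollisk (40.6551 km) < Istwick (45.2597 km) < Kelbourne (51.7494 km) < …

Arvell, Eskerly, Marrosk, Hollisk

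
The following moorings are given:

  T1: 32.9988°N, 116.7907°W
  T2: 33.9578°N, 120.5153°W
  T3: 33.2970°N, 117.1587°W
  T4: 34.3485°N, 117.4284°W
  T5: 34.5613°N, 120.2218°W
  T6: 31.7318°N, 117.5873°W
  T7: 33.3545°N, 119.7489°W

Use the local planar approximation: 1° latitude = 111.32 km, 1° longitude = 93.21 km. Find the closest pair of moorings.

Pairwise distances:
T1–T3: 47.7339 km
T2–T5: 72.5381 km
T2–T7: 98.0485 km
T3–T4: 119.7220 km
T5–T7: 141.3876 km
T1–T6: 159.3932 km
T1–T4: 161.5790 km
T3–T6: 178.7593 km
T3–T7: 241.5174 km
T4–T7: 242.9545 km
T4–T5: 261.4482 km
T6–T7: 270.6025 km
T1–T7: 278.5624 km
T2–T4: 290.9985 km
T4–T6: 291.6673 km
T3–T5: 318.3161 km
T2–T3: 321.3999 km
T1–T2: 363.2132 km
T1–T5: 364.0529 km
T2–T6: 368.6309 km
T5–T6: 399.3907 km
Closest pair: T1–T3 at 47.7339 km.

T1 and T3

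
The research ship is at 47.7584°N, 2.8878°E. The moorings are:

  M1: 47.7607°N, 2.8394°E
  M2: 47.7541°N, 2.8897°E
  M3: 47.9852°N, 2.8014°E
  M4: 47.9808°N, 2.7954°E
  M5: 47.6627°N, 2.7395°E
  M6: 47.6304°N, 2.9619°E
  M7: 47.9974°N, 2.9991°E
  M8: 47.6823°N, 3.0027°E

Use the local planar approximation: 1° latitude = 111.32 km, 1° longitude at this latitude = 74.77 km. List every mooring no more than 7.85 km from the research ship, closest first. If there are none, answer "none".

Distances from 47.7584°N, 2.8878°E:
M1: √((0.0023·111.32)² + (-0.0484·74.77)²) = √(0.065554 + 13.096206) = 3.6279 km
M2: √((-0.0043·111.32)² + (0.0019·74.77)²) = √(0.229131 + 0.020182) = 0.4993 km
M3: √((0.2268·111.32)² + (-0.0864·74.77)²) = √(637.429995 + 41.733254) = 26.0608 km
M4: √((0.2224·111.32)² + (-0.0924·74.77)²) = √(612.937173 + 47.730799) = 25.7035 km
M5: √((-0.0957·111.32)² + (-0.1483·74.77)²) = √(113.493312 + 122.952415) = 15.3768 km
M6: √((-0.1280·111.32)² + (0.0741·74.77)²) = √(203.032861 + 30.696664) = 15.2882 km
M7: √((0.2390·111.32)² + (0.1113·74.77)²) = √(707.851566 + 69.254036) = 27.8766 km
M8: √((-0.0761·111.32)² + (0.1149·74.77)²) = √(71.765499 + 73.806535) = 12.0653 km
Threshold 7.85 km: M2 (0.4993 km), M1 (3.6279 km) are within range.

M2, M1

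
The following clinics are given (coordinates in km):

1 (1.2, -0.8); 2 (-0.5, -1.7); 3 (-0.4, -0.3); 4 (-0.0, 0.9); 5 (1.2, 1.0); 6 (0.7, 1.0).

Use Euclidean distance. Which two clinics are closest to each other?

Pairwise distances:
1–2: 1.92 km
1–3: 1.68 km
1–4: 2.08 km
1–5: 1.80 km
1–6: 1.87 km
2–3: 1.40 km
2–4: 2.65 km
2–5: 3.19 km
2–6: 2.95 km
3–4: 1.26 km
3–5: 2.06 km
3–6: 1.70 km
4–5: 1.20 km
4–6: 0.71 km
5–6: 0.50 km
Closest pair: 5–6 at 0.50 km.

5 and 6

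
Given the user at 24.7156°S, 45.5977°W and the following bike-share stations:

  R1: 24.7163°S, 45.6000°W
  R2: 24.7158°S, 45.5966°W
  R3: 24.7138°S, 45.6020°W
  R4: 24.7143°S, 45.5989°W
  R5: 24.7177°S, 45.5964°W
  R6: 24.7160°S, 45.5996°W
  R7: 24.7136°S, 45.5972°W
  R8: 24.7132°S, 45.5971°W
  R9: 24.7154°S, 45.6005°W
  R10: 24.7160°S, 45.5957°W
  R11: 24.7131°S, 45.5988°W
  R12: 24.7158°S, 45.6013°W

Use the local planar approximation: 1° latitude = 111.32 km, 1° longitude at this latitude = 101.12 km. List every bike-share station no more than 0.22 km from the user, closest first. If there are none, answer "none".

Distances from 24.7156°S, 45.5977°W:
R1: 0.2453 km
R2: 0.1134 km
R3: 0.4788 km
R4: 0.1889 km
R5: 0.2682 km
R6: 0.1972 km
R7: 0.2283 km
R8: 0.2740 km
R9: 0.2840 km
R10: 0.2071 km
R11: 0.2997 km
R12: 0.3647 km
Threshold 0.22 km: R2 (0.1134 km), R4 (0.1889 km), R6 (0.1972 km), R10 (0.2071 km) are within range.

R2, R4, R6, R10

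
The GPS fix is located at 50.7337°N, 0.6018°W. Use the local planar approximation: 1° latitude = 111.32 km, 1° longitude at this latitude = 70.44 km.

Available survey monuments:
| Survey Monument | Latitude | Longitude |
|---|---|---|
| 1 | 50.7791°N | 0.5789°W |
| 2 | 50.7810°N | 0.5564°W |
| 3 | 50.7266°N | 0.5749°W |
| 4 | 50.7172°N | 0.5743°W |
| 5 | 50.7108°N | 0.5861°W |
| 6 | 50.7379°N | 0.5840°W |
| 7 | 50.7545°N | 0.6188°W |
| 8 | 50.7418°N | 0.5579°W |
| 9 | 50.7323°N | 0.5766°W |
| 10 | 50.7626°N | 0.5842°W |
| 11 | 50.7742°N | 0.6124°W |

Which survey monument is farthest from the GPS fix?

2

Distances from 50.7337°N, 0.6018°W:
1: 5.3051 km
2: 6.1605 km
3: 2.0531 km
4: 2.6695 km
5: 2.7788 km
6: 1.3382 km
7: 2.6068 km
8: 3.2211 km
9: 1.7819 km
10: 3.4478 km
11: 4.5699 km
Maximum: 2 at 6.1605 km.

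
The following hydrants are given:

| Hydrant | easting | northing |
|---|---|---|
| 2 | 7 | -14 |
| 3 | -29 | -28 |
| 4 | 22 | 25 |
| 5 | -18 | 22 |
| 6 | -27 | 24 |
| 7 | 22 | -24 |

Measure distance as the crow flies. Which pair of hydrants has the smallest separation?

5 and 6

Pairwise distances:
2–3: √((-36)² + (-14)²) = √(1296.0000 + 196.0000) = 38.63
2–4: √((15)² + (39)²) = √(225.0000 + 1521.0000) = 41.79
2–5: √((-25)² + (36)²) = √(625.0000 + 1296.0000) = 43.83
2–6: √((-34)² + (38)²) = √(1156.0000 + 1444.0000) = 50.99
2–7: √((15)² + (-10)²) = √(225.0000 + 100.0000) = 18.03
3–4: √((51)² + (53)²) = √(2601.0000 + 2809.0000) = 73.55
3–5: √((11)² + (50)²) = √(121.0000 + 2500.0000) = 51.20
3–6: √((2)² + (52)²) = √(4.0000 + 2704.0000) = 52.04
3–7: √((51)² + (4)²) = √(2601.0000 + 16.0000) = 51.16
4–5: √((-40)² + (-3)²) = √(1600.0000 + 9.0000) = 40.11
4–6: √((-49)² + (-1)²) = √(2401.0000 + 1.0000) = 49.01
4–7: √((0)² + (-49)²) = √(0.0000 + 2401.0000) = 49.00
5–6: √((-9)² + (2)²) = √(81.0000 + 4.0000) = 9.22
5–7: √((40)² + (-46)²) = √(1600.0000 + 2116.0000) = 60.96
6–7: √((49)² + (-48)²) = √(2401.0000 + 2304.0000) = 68.59
Closest pair: 5–6 at 9.22.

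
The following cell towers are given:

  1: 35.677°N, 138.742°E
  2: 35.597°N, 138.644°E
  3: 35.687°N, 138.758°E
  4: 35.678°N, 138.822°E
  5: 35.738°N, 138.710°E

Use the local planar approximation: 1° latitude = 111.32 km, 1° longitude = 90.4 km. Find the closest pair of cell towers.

1 and 3

Pairwise distances:
1–3: √((0.010·111.32)² + (0.016·90.4)²) = √(1.23921 + 2.09207) = 1.825 km
3–4: √((-0.009·111.32)² + (0.064·90.4)²) = √(1.00376 + 33.47317) = 5.872 km
3–5: √((0.051·111.32)² + (-0.048·90.4)²) = √(32.23196 + 18.82866) = 7.146 km
1–4: √((0.001·111.32)² + (0.080·90.4)²) = √(0.01239 + 52.30182) = 7.233 km
1–5: √((0.061·111.32)² + (-0.032·90.4)²) = √(46.11116 + 8.36829) = 7.381 km
4–5: √((0.060·111.32)² + (-0.112·90.4)²) = √(44.61171 + 102.51158) = 12.129 km
1–2: √((-0.080·111.32)² + (-0.098·90.4)²) = √(79.30971 + 78.48542) = 12.562 km
2–3: √((0.090·111.32)² + (0.114·90.4)²) = √(100.37635 + 106.20539) = 14.373 km
2–5: √((0.141·111.32)² + (0.066·90.4)²) = √(246.36818 + 35.59793) = 16.792 km
2–4: √((0.081·111.32)² + (0.178·90.4)²) = √(81.30485 + 258.92672) = 18.445 km
Closest pair: 1–3 at 1.825 km.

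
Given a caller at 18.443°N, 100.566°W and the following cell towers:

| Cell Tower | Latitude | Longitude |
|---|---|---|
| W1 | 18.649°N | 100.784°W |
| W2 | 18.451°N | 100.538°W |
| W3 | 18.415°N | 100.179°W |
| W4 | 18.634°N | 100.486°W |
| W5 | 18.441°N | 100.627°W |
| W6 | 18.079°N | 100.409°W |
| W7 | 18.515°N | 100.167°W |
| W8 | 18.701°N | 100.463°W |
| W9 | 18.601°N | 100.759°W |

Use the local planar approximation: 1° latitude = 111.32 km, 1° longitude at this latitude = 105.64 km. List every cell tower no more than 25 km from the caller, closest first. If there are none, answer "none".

Distances from 18.443°N, 100.566°W:
W1: 32.500 km
W2: 3.089 km
W3: 41.001 km
W4: 22.880 km
W5: 6.448 km
W6: 43.783 km
W7: 42.906 km
W8: 30.713 km
W9: 26.927 km
Threshold 25 km: W2 (3.089 km), W5 (6.448 km), W4 (22.880 km) are within range.

W2, W5, W4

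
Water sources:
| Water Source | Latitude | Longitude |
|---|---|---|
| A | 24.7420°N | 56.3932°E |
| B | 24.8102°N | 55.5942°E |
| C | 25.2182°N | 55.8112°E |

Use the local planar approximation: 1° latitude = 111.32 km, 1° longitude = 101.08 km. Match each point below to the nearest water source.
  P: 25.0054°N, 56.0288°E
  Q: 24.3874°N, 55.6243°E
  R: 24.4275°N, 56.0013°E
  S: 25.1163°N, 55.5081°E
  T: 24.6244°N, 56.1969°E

P at 25.0054°N, 56.0288°E:
  A: 47.0794 km
  B: 49.0099 km
  C: 32.3256 km
  → nearest: C (32.3256 km)
Q at 24.3874°N, 55.6243°E:
  A: 87.1703 km
  B: 47.1643 km
  C: 94.3945 km
  → nearest: B (47.1643 km)
R at 24.4275°N, 56.0013°E:
  A: 52.8670 km
  B: 59.2304 km
  C: 90.0937 km
  → nearest: A (52.8670 km)
S at 25.1163°N, 55.5081°E:
  A: 98.6929 km
  B: 35.1689 km
  C: 32.6699 km
  → nearest: C (32.6699 km)
T at 24.6244°N, 56.1969°E:
  A: 23.7715 km
  B: 64.3363 km
  C: 76.7424 km
  → nearest: A (23.7715 km)

P→C; Q→B; R→A; S→C; T→A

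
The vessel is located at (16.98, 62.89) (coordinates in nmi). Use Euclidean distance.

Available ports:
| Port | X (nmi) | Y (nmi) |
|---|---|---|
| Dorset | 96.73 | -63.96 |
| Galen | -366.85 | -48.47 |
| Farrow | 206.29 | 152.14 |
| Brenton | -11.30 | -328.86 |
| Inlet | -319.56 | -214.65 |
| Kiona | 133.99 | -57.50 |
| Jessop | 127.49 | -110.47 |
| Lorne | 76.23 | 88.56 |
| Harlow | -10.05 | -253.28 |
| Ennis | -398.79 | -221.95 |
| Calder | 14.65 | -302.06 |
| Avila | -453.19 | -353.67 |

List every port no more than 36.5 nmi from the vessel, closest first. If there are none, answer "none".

none

Distances from (16.98, 62.89):
Dorset: 149.84 nmi
Galen: 399.66 nmi
Farrow: 209.29 nmi
Brenton: 392.77 nmi
Inlet: 436.22 nmi
Kiona: 167.88 nmi
Jessop: 205.59 nmi
Lorne: 64.57 nmi
Harlow: 317.32 nmi
Ennis: 503.98 nmi
Calder: 364.96 nmi
Avila: 628.16 nmi
Threshold 36.5 nmi: none within range.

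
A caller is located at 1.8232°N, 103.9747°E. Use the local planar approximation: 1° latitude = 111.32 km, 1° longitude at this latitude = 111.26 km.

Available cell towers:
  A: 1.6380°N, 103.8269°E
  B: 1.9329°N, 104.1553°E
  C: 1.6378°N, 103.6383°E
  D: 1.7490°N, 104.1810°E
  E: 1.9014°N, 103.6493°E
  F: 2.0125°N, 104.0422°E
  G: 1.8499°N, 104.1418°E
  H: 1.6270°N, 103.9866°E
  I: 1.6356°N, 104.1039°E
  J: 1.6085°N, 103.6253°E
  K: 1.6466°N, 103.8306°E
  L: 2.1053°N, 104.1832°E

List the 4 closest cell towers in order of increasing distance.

Distances from 1.8232°N, 103.9747°E:
A: √((-0.1852·111.32)² + (-0.1478·111.26)²) = √(425.038588 + 270.412635) = 26.3714 km
B: √((0.1097·111.32)² + (0.1806·111.26)²) = √(149.128157 + 403.750993) = 23.5134 km
C: √((-0.1854·111.32)² + (-0.3364·111.26)²) = √(425.957093 + 1400.845004) = 42.7411 km
D: √((-0.0742·111.32)² + (0.2063·111.26)²) = √(68.226675 + 526.837363) = 24.3939 km
E: √((0.0782·111.32)² + (-0.3254·111.26)²) = √(75.780925 + 1310.729906) = 37.2359 km
F: √((0.1893·111.32)² + (0.0675·111.26)²) = √(444.066103 + 56.400851) = 22.3711 km
G: √((0.0267·111.32)² + (0.1671·111.26)²) = √(8.834234 + 345.645583) = 18.8276 km
H: √((-0.1962·111.32)² + (0.0119·111.26)²) = √(477.028582 + 1.752960) = 21.8811 km
I: √((-0.1876·111.32)² + (0.1292·111.26)²) = √(436.126086 + 206.634645) = 25.3527 km
J: √((-0.2147·111.32)² + (-0.3494·111.26)²) = √(571.229311 + 1511.206847) = 45.6337 km
K: √((-0.1766·111.32)² + (-0.1441·111.26)²) = √(386.480685 + 257.043173) = 25.3678 km
L: √((0.2821·111.32)² + (0.2085·111.26)²) = √(986.171773 + 538.133749) = 39.0424 km
Sorted: G (18.8276 km) < H (21.8811 km) < F (22.3711 km) < B (23.5134 km) < D (24.3939 km) < I (25.3527 km) < …

G, H, F, B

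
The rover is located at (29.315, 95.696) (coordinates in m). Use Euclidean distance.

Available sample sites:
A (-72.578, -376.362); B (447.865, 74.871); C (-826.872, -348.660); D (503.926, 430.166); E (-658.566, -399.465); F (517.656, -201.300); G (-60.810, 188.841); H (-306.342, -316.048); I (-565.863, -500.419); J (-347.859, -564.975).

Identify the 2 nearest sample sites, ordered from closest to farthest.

G, B

Distances from (29.315, 95.696):
A: √((-101.893)² + (-472.058)²) = √(10382.18345 + 222838.75536) = 482.930 m
B: √((418.550)² + (-20.825)²) = √(175184.10250 + 433.68063) = 419.068 m
C: √((-856.187)² + (-444.356)²) = √(733056.17897 + 197452.25474) = 964.629 m
D: √((474.611)² + (334.470)²) = √(225255.60132 + 111870.18090) = 580.625 m
E: √((-687.881)² + (-495.161)²) = √(473180.27016 + 245184.41592) = 847.564 m
F: √((488.341)² + (-296.996)²) = √(238476.93228 + 88206.62402) = 571.562 m
G: √((-90.125)² + (93.145)²) = √(8122.51562 + 8675.99103) = 129.609 m
H: √((-335.657)² + (-411.744)²) = √(112665.62165 + 169533.12154) = 531.224 m
I: √((-595.178)² + (-596.115)²) = √(354236.85168 + 355353.09323) = 842.372 m
J: √((-377.174)² + (-660.671)²) = √(142260.22628 + 436486.17024) = 760.754 m
Sorted: G (129.609 m) < B (419.068 m) < A (482.930 m) < H (531.224 m) < …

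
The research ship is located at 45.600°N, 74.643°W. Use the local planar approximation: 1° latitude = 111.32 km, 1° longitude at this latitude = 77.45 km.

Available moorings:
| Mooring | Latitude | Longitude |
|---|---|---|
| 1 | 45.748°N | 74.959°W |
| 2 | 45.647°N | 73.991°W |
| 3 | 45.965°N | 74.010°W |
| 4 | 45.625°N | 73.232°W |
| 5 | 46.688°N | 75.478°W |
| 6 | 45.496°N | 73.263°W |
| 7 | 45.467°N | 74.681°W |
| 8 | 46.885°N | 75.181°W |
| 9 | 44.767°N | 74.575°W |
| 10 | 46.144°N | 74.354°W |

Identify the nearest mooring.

Distances from 45.600°N, 74.643°W:
1: √((0.148·111.32)² + (-0.316·77.45)²) = √(271.43749 + 598.98647) = 29.503 km
2: √((0.047·111.32)² + (0.652·77.45)²) = √(27.37424 + 2549.98741) = 50.768 km
3: √((0.365·111.32)² + (0.633·77.45)²) = √(1650.94317 + 2403.53397) = 63.675 km
4: √((0.025·111.32)² + (1.411·77.45)²) = √(7.74509 + 11942.54460) = 109.317 km
5: √((1.088·111.32)² + (-0.835·77.45)²) = √(14669.12421 + 4182.30591) = 137.301 km
6: √((-0.104·111.32)² + (1.380·77.45)²) = √(134.03341 + 11423.54816) = 107.506 km
7: √((-0.133·111.32)² + (-0.038·77.45)²) = √(219.20461 + 8.66184) = 15.095 km
8: √((1.285·111.32)² + (-0.538·77.45)²) = √(20462.21533 + 1736.23056) = 148.991 km
9: √((-0.833·111.32)² + (0.068·77.45)²) = √(8598.77130 + 27.73708) = 92.879 km
10: √((0.544·111.32)² + (0.289·77.45)²) = √(3667.28105 + 501.00093) = 64.562 km
Minimum: 7 at 15.095 km.

7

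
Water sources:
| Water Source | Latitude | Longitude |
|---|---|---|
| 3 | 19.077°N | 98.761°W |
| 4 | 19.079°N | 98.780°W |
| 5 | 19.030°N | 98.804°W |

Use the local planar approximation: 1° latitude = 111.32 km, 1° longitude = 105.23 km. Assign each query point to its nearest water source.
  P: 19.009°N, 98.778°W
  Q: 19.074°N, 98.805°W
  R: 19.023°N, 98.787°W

P at 19.009°N, 98.778°W:
  3: 7.778 km
  4: 7.795 km
  5: 3.599 km
  → nearest: 5 (3.599 km)
Q at 19.074°N, 98.805°W:
  3: 4.642 km
  4: 2.689 km
  5: 4.899 km
  → nearest: 4 (2.689 km)
R at 19.023°N, 98.787°W:
  3: 6.605 km
  4: 6.277 km
  5: 1.951 km
  → nearest: 5 (1.951 km)

P→5; Q→4; R→5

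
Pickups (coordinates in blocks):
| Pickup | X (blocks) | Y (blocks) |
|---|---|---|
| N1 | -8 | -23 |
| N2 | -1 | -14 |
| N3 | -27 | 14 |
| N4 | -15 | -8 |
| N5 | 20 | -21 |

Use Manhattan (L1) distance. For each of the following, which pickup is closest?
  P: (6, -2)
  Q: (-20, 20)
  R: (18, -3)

P→N2; Q→N3; R→N5

P at (6, -2):
  N1: 35 blocks
  N2: 19 blocks
  N3: 49 blocks
  N4: 27 blocks
  N5: 33 blocks
  → nearest: N2 (19 blocks)
Q at (-20, 20):
  N1: 55 blocks
  N2: 53 blocks
  N3: 13 blocks
  N4: 33 blocks
  N5: 81 blocks
  → nearest: N3 (13 blocks)
R at (18, -3):
  N1: 46 blocks
  N2: 30 blocks
  N3: 62 blocks
  N4: 38 blocks
  N5: 20 blocks
  → nearest: N5 (20 blocks)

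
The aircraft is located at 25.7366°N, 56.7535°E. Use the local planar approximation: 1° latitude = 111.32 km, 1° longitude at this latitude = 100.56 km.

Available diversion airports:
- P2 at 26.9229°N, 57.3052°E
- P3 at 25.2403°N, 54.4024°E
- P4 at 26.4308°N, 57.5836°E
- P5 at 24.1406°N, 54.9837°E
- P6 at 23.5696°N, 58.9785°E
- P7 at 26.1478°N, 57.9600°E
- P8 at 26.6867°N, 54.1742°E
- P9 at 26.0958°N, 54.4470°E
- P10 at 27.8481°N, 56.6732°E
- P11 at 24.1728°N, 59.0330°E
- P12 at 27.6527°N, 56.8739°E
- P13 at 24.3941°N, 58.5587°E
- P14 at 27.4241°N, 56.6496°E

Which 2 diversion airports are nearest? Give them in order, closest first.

Distances from 25.7366°N, 56.7535°E:
P2: √((1.1863·111.32)² + (0.5517·100.56)²) = √(17439.557295 + 3077.914115) = 143.2392 km
P3: √((-0.4963·111.32)² + (-2.3511·100.56)²) = √(3052.354322 + 55897.544753) = 242.7960 km
P4: √((0.6942·111.32)² + (0.8301·100.56)²) = √(5971.942451 + 6968.051584) = 113.7541 km
P5: √((-1.5960·111.32)² + (-1.7698·100.56)²) = √(31565.463396 + 31673.708164) = 251.4740 km
P6: √((-2.1670·111.32)² + (2.2250·100.56)²) = √(58192.125183 + 50062.272516) = 329.0204 km
P7: √((0.4112·111.32)² + (1.2065·100.56)²) = √(2095.330850 + 14719.910921) = 129.6736 km
P8: √((0.9501·111.32)² + (-2.5793·100.56)²) = √(11186.263147 + 67275.083525) = 280.1095 km
P9: √((0.3592·111.32)² + (-2.3065·100.56)²) = √(1598.891712 + 53796.924366) = 235.3632 km
P10: √((2.1115·111.32)² + (-0.0803·100.56)²) = √(55249.527323 + 65.205108) = 235.1908 km
P11: √((-1.5638·111.32)² + (2.2795·100.56)²) = √(30304.617927 + 52544.797471) = 287.8357 km
P12: √((1.9161·111.32)² + (0.1204·100.56)²) = √(45496.997503 + 146.589716) = 213.6436 km
P13: √((-1.3425·111.32)² + (1.8052·100.56)²) = √(22334.435698 + 32953.472012) = 235.1338 km
P14: √((1.6875·111.32)² + (-0.1039·100.56)²) = √(35288.561756 + 109.164549) = 188.1428 km
Sorted: P4 (113.7541 km) < P7 (129.6736 km) < P2 (143.2392 km) < P14 (188.1428 km) < …

P4, P7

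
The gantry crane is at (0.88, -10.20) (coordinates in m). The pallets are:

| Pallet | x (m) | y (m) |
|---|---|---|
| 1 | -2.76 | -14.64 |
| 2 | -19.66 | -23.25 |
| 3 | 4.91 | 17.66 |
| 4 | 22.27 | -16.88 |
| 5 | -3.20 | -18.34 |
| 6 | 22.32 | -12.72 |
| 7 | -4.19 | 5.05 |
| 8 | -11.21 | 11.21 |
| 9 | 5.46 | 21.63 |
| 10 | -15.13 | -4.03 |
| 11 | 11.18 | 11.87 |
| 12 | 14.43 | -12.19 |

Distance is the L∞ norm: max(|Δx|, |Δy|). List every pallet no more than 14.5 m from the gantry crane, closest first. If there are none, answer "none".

Distances from (0.88, -10.20):
1: 4.44 m
2: 20.54 m
3: 27.86 m
4: 21.39 m
5: 8.14 m
6: 21.44 m
7: 15.25 m
8: 21.41 m
9: 31.83 m
10: 16.01 m
11: 22.07 m
12: 13.55 m
Threshold 14.5 m: 1 (4.44 m), 5 (8.14 m), 12 (13.55 m) are within range.

1, 5, 12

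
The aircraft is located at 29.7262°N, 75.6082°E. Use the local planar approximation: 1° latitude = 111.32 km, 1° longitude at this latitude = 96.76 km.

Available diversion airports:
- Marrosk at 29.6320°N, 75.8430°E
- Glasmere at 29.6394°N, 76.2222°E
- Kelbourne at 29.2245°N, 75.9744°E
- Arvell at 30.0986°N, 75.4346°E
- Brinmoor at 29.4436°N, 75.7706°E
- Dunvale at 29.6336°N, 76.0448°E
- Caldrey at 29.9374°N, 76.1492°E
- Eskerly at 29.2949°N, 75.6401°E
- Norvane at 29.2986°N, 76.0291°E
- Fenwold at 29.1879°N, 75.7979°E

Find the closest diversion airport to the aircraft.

Distances from 29.7262°N, 75.6082°E:
Marrosk: 25.0225 km
Glasmere: 60.1913 km
Kelbourne: 66.1413 km
Arvell: 44.7294 km
Brinmoor: 35.1653 km
Dunvale: 43.4849 km
Caldrey: 57.3845 km
Eskerly: 48.1114 km
Norvane: 62.6453 km
Fenwold: 62.6718 km
Minimum: Marrosk at 25.0225 km.

Marrosk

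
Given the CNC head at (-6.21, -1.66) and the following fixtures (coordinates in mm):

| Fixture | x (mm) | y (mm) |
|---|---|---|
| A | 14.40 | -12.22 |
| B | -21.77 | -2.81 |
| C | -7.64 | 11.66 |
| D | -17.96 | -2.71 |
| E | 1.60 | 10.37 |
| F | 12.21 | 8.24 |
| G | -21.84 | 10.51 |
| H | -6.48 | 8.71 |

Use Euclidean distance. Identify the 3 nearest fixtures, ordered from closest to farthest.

Distances from (-6.21, -1.66):
A: √((20.61)² + (-10.56)²) = √(424.7721 + 111.5136) = 23.16 mm
B: √((-15.56)² + (-1.15)²) = √(242.1136 + 1.3225) = 15.60 mm
C: √((-1.43)² + (13.32)²) = √(2.0449 + 177.4224) = 13.40 mm
D: √((-11.75)² + (-1.05)²) = √(138.0625 + 1.1025) = 11.80 mm
E: √((7.81)² + (12.03)²) = √(60.9961 + 144.7209) = 14.34 mm
F: √((18.42)² + (9.90)²) = √(339.2964 + 98.0100) = 20.91 mm
G: √((-15.63)² + (12.17)²) = √(244.2969 + 148.1089) = 19.81 mm
H: √((-0.27)² + (10.37)²) = √(0.0729 + 107.5369) = 10.37 mm
Sorted: H (10.37 mm) < D (11.80 mm) < C (13.40 mm) < E (14.34 mm) < B (15.60 mm) < …

H, D, C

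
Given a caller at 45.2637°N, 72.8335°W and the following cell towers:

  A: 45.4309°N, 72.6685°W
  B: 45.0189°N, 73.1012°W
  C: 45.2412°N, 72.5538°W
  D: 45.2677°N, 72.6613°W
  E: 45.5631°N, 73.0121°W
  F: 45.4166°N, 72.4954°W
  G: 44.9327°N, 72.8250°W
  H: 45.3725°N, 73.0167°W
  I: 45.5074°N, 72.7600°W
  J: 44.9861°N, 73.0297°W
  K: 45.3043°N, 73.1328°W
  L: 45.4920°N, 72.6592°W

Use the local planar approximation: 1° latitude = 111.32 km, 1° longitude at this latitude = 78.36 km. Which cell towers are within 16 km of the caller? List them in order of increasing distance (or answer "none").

D

Distances from 45.2637°N, 72.8335°W:
A: 22.6628 km
B: 34.3898 km
C: 22.0599 km
D: 13.5009 km
E: 36.1483 km
F: 31.4899 km
G: 36.8529 km
H: 18.7823 km
I: 27.7333 km
J: 34.5156 km
K: 23.8847 km
L: 28.8519 km
Threshold 16 km: D (13.5009 km) is within range.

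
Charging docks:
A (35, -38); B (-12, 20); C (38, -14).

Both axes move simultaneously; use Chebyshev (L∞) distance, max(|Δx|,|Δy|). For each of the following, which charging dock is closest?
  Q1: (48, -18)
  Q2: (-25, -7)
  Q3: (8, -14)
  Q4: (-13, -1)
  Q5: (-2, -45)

Q1→C; Q2→B; Q3→A; Q4→B; Q5→A

Q1 at (48, -18):
  A: 20
  B: 60
  C: 10
  → nearest: C (10)
Q2 at (-25, -7):
  A: 60
  B: 27
  C: 63
  → nearest: B (27)
Q3 at (8, -14):
  A: 27
  B: 34
  C: 30
  → nearest: A (27)
Q4 at (-13, -1):
  A: 48
  B: 21
  C: 51
  → nearest: B (21)
Q5 at (-2, -45):
  A: 37
  B: 65
  C: 40
  → nearest: A (37)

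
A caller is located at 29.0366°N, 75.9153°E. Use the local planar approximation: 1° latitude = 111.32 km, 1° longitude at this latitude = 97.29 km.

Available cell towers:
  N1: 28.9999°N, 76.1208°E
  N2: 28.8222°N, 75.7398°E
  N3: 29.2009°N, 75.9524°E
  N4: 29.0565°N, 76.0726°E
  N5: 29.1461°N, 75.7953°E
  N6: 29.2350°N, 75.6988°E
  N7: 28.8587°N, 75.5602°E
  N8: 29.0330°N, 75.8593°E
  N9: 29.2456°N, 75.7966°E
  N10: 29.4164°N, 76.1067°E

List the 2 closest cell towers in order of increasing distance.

Distances from 29.0366°N, 75.9153°E:
N1: √((-0.0367·111.32)² + (0.2055·97.29)²) = √(16.690853 + 399.723848) = 20.4062 km
N2: √((-0.2144·111.32)² + (-0.1755·97.29)²) = √(569.634071 + 291.534965) = 29.3457 km
N3: √((0.1643·111.32)² + (0.0371·97.29)²) = √(334.519564 + 13.028194) = 18.6426 km
N4: √((0.0199·111.32)² + (0.1573·97.29)²) = √(4.907412 + 234.203754) = 15.4632 km
N5: √((0.1095·111.32)² + (-0.1200·97.29)²) = √(148.584885 + 136.300955) = 16.8786 km
N6: √((0.1984·111.32)² + (-0.2165·97.29)²) = √(487.786449 + 443.661975) = 30.5196 km
N7: √((-0.1779·111.32)² + (-0.3551·97.29)²) = √(392.191603 + 1193.542124) = 39.8213 km
N8: √((-0.0036·111.32)² + (-0.0560·97.29)²) = √(0.160602 + 29.683319) = 5.4630 km
N9: √((0.2090·111.32)² + (-0.1187·97.29)²) = √(541.301172 + 133.363764) = 25.9743 km
N10: √((0.3798·111.32)² + (0.1914·97.29)²) = √(1787.542253 + 346.753037) = 46.1984 km
Sorted: N8 (5.4630 km) < N4 (15.4632 km) < N5 (16.8786 km) < N3 (18.6426 km) < …

N8, N4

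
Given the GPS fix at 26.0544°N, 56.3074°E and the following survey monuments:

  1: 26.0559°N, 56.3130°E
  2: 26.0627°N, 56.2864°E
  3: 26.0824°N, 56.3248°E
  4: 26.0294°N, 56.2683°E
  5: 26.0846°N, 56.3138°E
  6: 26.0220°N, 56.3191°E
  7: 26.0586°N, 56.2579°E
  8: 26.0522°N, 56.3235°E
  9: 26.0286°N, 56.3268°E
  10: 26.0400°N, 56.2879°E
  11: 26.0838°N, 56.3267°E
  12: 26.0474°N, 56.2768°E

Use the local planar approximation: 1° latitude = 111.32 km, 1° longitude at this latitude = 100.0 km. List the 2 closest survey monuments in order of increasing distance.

Distances from 26.0544°N, 56.3074°E:
1: 0.5844 km
2: 2.2943 km
3: 3.5697 km
4: 4.7993 km
5: 3.4222 km
6: 3.7918 km
7: 4.9720 km
8: 1.6285 km
9: 3.4659 km
10: 2.5243 km
11: 3.7995 km
12: 3.1577 km
Sorted: 1 (0.5844 km) < 8 (1.6285 km) < 2 (2.2943 km) < 10 (2.5243 km) < …

1, 8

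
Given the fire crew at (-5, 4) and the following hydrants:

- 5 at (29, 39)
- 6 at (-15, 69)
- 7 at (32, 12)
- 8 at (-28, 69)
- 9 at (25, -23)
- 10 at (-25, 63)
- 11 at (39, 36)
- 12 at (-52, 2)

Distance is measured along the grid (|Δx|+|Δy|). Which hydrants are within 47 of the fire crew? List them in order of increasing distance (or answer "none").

7

Distances from (-5, 4):
5: 69
6: 75
7: 45
8: 88
9: 57
10: 79
11: 76
12: 49
Threshold 47: 7 (45) is within range.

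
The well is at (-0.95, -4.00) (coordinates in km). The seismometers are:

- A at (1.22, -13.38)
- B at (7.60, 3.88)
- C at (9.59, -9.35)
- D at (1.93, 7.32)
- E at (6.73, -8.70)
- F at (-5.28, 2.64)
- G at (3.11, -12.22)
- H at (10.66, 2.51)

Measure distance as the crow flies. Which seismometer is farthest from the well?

H

Distances from (-0.95, -4.00):
A: 9.63 km
B: 11.63 km
C: 11.82 km
D: 11.68 km
E: 9.00 km
F: 7.93 km
G: 9.17 km
H: 13.31 km
Maximum: H at 13.31 km.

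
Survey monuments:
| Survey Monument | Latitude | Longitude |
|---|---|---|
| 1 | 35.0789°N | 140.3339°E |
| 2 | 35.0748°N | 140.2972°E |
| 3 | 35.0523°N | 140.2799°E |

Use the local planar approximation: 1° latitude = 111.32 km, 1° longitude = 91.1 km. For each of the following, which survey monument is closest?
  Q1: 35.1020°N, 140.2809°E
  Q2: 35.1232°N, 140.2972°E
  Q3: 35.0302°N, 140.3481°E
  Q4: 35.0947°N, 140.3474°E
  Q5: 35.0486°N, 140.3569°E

Q1→2; Q2→2; Q3→1; Q4→1; Q5→1

Q1 at 35.1020°N, 140.2809°E:
  1: 5.4704 km
  2: 3.3724 km
  3: 5.5334 km
  → nearest: 2 (3.3724 km)
Q2 at 35.1232°N, 140.2972°E:
  1: 5.9580 km
  2: 5.3879 km
  3: 8.0484 km
  → nearest: 2 (5.3879 km)
Q3 at 35.0302°N, 140.3481°E:
  1: 5.5735 km
  2: 6.7935 km
  3: 6.6824 km
  → nearest: 1 (5.5735 km)
Q4 at 35.0947°N, 140.3474°E:
  1: 2.1462 km
  2: 5.0815 km
  3: 7.7519 km
  → nearest: 1 (2.1462 km)
Q5 at 35.0486°N, 140.3569°E:
  1: 3.9708 km
  2: 6.1714 km
  3: 7.0268 km
  → nearest: 1 (3.9708 km)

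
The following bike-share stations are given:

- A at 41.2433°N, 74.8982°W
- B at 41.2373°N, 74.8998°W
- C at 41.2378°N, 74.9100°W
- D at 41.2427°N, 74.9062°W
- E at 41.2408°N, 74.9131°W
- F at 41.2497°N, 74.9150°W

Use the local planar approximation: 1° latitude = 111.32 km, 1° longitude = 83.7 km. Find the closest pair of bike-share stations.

Pairwise distances:
A–B: 0.6812 km
A–C: 1.1620 km
A–D: 0.6729 km
A–E: 1.2778 km
A–F: 1.5763 km
B–C: 0.8556 km
B–D: 0.8052 km
B–E: 1.1794 km
B–F: 1.8772 km
C–D: 0.6314 km
C–E: 0.4229 km
C–F: 1.3892 km
D–E: 0.6150 km
D–F: 1.0723 km
E–F: 1.0034 km
Closest pair: C–E at 0.4229 km.

C and E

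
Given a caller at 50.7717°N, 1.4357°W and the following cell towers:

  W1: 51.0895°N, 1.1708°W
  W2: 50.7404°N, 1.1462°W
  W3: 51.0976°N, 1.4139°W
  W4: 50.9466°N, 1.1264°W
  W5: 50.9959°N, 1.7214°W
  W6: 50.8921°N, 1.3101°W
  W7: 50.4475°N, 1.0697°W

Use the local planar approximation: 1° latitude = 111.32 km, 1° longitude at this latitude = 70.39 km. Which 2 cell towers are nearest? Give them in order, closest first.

Distances from 50.7717°N, 1.4357°W:
W1: √((0.3178·111.32)² + (0.2649·70.39)²) = √(1251.567223 + 347.684914) = 39.9907 km
W2: √((-0.0313·111.32)² + (0.2895·70.39)²) = √(12.140458 + 415.259012) = 20.6736 km
W3: √((0.3259·111.32)² + (0.0218·70.39)²) = √(1316.179482 + 2.354696) = 36.3116 km
W4: √((0.1749·111.32)² + (0.3093·70.39)²) = √(379.075760 + 474.003742) = 29.2075 km
W5: √((0.2242·111.32)² + (-0.2857·70.39)²) = √(622.898969 + 404.429113) = 32.0520 km
W6: √((0.1204·111.32)² + (0.1256·70.39)²) = √(179.638479 + 78.162998) = 16.0562 km
W7: √((-0.3242·111.32)² + (0.3660·70.39)²) = √(1302.484058 + 663.718772) = 44.3419 km
Sorted: W6 (16.0562 km) < W2 (20.6736 km) < W4 (29.2075 km) < W5 (32.0520 km) < …

W6, W2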